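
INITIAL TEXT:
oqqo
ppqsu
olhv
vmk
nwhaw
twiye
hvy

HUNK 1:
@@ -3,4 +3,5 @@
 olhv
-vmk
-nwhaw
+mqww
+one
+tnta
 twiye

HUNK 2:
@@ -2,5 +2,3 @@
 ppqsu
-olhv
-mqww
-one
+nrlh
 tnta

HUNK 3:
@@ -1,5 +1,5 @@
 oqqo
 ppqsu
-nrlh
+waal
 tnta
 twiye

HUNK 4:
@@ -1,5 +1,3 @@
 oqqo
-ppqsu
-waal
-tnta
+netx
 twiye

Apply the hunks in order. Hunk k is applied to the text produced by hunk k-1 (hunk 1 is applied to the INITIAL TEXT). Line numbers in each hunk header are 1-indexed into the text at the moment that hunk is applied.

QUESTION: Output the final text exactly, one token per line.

Answer: oqqo
netx
twiye
hvy

Derivation:
Hunk 1: at line 3 remove [vmk,nwhaw] add [mqww,one,tnta] -> 8 lines: oqqo ppqsu olhv mqww one tnta twiye hvy
Hunk 2: at line 2 remove [olhv,mqww,one] add [nrlh] -> 6 lines: oqqo ppqsu nrlh tnta twiye hvy
Hunk 3: at line 1 remove [nrlh] add [waal] -> 6 lines: oqqo ppqsu waal tnta twiye hvy
Hunk 4: at line 1 remove [ppqsu,waal,tnta] add [netx] -> 4 lines: oqqo netx twiye hvy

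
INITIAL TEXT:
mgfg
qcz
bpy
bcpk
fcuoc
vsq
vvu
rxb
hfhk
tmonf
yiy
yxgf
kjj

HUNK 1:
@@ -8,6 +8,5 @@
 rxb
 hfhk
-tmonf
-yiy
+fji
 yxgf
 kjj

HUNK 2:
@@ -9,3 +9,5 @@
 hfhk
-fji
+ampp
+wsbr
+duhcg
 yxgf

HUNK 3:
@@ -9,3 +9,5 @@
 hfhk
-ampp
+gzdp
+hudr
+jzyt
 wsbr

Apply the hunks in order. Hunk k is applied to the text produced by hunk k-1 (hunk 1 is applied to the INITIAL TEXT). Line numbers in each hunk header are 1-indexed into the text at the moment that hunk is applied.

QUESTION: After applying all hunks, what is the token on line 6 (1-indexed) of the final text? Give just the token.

Answer: vsq

Derivation:
Hunk 1: at line 8 remove [tmonf,yiy] add [fji] -> 12 lines: mgfg qcz bpy bcpk fcuoc vsq vvu rxb hfhk fji yxgf kjj
Hunk 2: at line 9 remove [fji] add [ampp,wsbr,duhcg] -> 14 lines: mgfg qcz bpy bcpk fcuoc vsq vvu rxb hfhk ampp wsbr duhcg yxgf kjj
Hunk 3: at line 9 remove [ampp] add [gzdp,hudr,jzyt] -> 16 lines: mgfg qcz bpy bcpk fcuoc vsq vvu rxb hfhk gzdp hudr jzyt wsbr duhcg yxgf kjj
Final line 6: vsq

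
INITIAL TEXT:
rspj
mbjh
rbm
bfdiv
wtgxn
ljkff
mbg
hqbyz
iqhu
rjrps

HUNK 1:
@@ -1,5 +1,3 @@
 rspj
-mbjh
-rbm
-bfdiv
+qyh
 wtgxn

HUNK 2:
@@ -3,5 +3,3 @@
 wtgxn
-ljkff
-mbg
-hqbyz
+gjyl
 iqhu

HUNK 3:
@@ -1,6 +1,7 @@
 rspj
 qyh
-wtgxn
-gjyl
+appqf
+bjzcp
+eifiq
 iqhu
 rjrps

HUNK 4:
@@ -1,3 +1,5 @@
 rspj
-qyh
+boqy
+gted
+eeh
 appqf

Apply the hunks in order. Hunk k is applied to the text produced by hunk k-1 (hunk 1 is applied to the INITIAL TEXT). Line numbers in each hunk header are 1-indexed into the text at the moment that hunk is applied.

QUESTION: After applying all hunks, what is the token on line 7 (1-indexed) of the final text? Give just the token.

Hunk 1: at line 1 remove [mbjh,rbm,bfdiv] add [qyh] -> 8 lines: rspj qyh wtgxn ljkff mbg hqbyz iqhu rjrps
Hunk 2: at line 3 remove [ljkff,mbg,hqbyz] add [gjyl] -> 6 lines: rspj qyh wtgxn gjyl iqhu rjrps
Hunk 3: at line 1 remove [wtgxn,gjyl] add [appqf,bjzcp,eifiq] -> 7 lines: rspj qyh appqf bjzcp eifiq iqhu rjrps
Hunk 4: at line 1 remove [qyh] add [boqy,gted,eeh] -> 9 lines: rspj boqy gted eeh appqf bjzcp eifiq iqhu rjrps
Final line 7: eifiq

Answer: eifiq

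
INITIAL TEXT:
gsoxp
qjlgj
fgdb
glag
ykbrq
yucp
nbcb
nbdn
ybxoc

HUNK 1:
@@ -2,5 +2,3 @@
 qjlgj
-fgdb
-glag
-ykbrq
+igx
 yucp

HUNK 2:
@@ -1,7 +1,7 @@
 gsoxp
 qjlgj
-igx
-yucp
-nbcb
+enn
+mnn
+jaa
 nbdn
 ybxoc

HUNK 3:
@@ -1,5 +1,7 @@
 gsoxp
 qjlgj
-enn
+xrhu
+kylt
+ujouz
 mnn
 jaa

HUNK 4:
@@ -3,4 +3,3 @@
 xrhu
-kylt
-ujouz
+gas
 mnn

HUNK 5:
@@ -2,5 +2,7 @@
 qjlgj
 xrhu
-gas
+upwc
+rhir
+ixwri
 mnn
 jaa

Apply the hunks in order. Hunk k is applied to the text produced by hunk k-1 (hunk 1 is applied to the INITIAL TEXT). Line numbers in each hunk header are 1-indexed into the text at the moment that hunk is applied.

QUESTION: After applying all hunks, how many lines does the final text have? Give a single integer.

Hunk 1: at line 2 remove [fgdb,glag,ykbrq] add [igx] -> 7 lines: gsoxp qjlgj igx yucp nbcb nbdn ybxoc
Hunk 2: at line 1 remove [igx,yucp,nbcb] add [enn,mnn,jaa] -> 7 lines: gsoxp qjlgj enn mnn jaa nbdn ybxoc
Hunk 3: at line 1 remove [enn] add [xrhu,kylt,ujouz] -> 9 lines: gsoxp qjlgj xrhu kylt ujouz mnn jaa nbdn ybxoc
Hunk 4: at line 3 remove [kylt,ujouz] add [gas] -> 8 lines: gsoxp qjlgj xrhu gas mnn jaa nbdn ybxoc
Hunk 5: at line 2 remove [gas] add [upwc,rhir,ixwri] -> 10 lines: gsoxp qjlgj xrhu upwc rhir ixwri mnn jaa nbdn ybxoc
Final line count: 10

Answer: 10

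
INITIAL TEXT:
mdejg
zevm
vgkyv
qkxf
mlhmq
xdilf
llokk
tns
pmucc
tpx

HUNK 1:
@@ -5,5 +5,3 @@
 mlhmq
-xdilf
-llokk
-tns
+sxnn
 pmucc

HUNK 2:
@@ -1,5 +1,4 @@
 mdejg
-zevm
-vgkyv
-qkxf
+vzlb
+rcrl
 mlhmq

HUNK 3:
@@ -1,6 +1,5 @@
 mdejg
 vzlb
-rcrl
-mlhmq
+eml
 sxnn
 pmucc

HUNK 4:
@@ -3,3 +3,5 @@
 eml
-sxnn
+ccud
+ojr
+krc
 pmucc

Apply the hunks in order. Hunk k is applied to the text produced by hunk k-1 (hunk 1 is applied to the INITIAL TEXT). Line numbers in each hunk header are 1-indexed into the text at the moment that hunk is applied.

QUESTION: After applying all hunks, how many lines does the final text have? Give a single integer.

Hunk 1: at line 5 remove [xdilf,llokk,tns] add [sxnn] -> 8 lines: mdejg zevm vgkyv qkxf mlhmq sxnn pmucc tpx
Hunk 2: at line 1 remove [zevm,vgkyv,qkxf] add [vzlb,rcrl] -> 7 lines: mdejg vzlb rcrl mlhmq sxnn pmucc tpx
Hunk 3: at line 1 remove [rcrl,mlhmq] add [eml] -> 6 lines: mdejg vzlb eml sxnn pmucc tpx
Hunk 4: at line 3 remove [sxnn] add [ccud,ojr,krc] -> 8 lines: mdejg vzlb eml ccud ojr krc pmucc tpx
Final line count: 8

Answer: 8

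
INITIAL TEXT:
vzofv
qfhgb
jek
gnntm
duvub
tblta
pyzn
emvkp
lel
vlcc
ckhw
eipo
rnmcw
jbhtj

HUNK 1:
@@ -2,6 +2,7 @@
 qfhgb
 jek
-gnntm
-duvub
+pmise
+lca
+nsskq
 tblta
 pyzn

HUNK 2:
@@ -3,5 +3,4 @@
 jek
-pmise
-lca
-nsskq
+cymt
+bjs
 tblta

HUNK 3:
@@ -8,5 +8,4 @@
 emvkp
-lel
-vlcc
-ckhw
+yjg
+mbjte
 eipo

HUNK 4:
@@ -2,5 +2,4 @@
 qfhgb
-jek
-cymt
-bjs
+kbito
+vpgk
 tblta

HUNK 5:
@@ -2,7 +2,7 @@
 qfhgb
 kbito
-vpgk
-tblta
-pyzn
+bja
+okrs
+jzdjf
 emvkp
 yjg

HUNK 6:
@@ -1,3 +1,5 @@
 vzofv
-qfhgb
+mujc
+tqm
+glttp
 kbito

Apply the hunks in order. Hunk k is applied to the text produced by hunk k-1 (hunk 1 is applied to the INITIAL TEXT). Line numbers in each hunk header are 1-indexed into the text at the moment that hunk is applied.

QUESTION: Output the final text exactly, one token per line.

Answer: vzofv
mujc
tqm
glttp
kbito
bja
okrs
jzdjf
emvkp
yjg
mbjte
eipo
rnmcw
jbhtj

Derivation:
Hunk 1: at line 2 remove [gnntm,duvub] add [pmise,lca,nsskq] -> 15 lines: vzofv qfhgb jek pmise lca nsskq tblta pyzn emvkp lel vlcc ckhw eipo rnmcw jbhtj
Hunk 2: at line 3 remove [pmise,lca,nsskq] add [cymt,bjs] -> 14 lines: vzofv qfhgb jek cymt bjs tblta pyzn emvkp lel vlcc ckhw eipo rnmcw jbhtj
Hunk 3: at line 8 remove [lel,vlcc,ckhw] add [yjg,mbjte] -> 13 lines: vzofv qfhgb jek cymt bjs tblta pyzn emvkp yjg mbjte eipo rnmcw jbhtj
Hunk 4: at line 2 remove [jek,cymt,bjs] add [kbito,vpgk] -> 12 lines: vzofv qfhgb kbito vpgk tblta pyzn emvkp yjg mbjte eipo rnmcw jbhtj
Hunk 5: at line 2 remove [vpgk,tblta,pyzn] add [bja,okrs,jzdjf] -> 12 lines: vzofv qfhgb kbito bja okrs jzdjf emvkp yjg mbjte eipo rnmcw jbhtj
Hunk 6: at line 1 remove [qfhgb] add [mujc,tqm,glttp] -> 14 lines: vzofv mujc tqm glttp kbito bja okrs jzdjf emvkp yjg mbjte eipo rnmcw jbhtj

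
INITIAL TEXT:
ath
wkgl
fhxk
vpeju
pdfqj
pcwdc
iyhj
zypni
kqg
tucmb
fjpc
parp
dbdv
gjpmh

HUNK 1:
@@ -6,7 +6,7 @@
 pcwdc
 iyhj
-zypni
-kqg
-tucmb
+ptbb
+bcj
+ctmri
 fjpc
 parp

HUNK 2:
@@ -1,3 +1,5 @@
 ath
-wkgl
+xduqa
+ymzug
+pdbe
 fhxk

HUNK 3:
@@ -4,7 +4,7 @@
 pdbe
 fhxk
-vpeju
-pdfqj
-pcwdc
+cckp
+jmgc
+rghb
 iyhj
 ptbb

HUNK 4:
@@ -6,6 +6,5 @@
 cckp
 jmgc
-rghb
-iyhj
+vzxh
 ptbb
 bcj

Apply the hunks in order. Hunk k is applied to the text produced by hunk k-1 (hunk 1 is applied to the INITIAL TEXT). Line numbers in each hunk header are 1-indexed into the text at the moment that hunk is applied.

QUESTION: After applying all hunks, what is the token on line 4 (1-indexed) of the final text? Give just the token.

Hunk 1: at line 6 remove [zypni,kqg,tucmb] add [ptbb,bcj,ctmri] -> 14 lines: ath wkgl fhxk vpeju pdfqj pcwdc iyhj ptbb bcj ctmri fjpc parp dbdv gjpmh
Hunk 2: at line 1 remove [wkgl] add [xduqa,ymzug,pdbe] -> 16 lines: ath xduqa ymzug pdbe fhxk vpeju pdfqj pcwdc iyhj ptbb bcj ctmri fjpc parp dbdv gjpmh
Hunk 3: at line 4 remove [vpeju,pdfqj,pcwdc] add [cckp,jmgc,rghb] -> 16 lines: ath xduqa ymzug pdbe fhxk cckp jmgc rghb iyhj ptbb bcj ctmri fjpc parp dbdv gjpmh
Hunk 4: at line 6 remove [rghb,iyhj] add [vzxh] -> 15 lines: ath xduqa ymzug pdbe fhxk cckp jmgc vzxh ptbb bcj ctmri fjpc parp dbdv gjpmh
Final line 4: pdbe

Answer: pdbe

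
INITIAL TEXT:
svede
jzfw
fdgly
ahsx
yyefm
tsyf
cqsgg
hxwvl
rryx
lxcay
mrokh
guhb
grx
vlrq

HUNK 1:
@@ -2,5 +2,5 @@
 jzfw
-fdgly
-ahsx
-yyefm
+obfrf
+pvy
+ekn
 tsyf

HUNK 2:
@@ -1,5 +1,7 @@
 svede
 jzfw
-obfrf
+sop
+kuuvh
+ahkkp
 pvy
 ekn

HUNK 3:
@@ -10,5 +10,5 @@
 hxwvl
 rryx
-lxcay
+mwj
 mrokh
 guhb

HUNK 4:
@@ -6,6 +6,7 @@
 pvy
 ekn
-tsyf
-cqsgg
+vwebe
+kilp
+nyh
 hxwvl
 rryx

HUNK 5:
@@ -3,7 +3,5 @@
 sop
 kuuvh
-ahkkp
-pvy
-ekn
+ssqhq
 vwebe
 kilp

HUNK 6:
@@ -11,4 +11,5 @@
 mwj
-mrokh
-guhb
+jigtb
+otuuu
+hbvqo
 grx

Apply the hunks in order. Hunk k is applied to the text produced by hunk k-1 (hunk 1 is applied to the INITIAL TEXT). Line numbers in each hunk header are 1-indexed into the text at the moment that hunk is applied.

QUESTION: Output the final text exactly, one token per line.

Hunk 1: at line 2 remove [fdgly,ahsx,yyefm] add [obfrf,pvy,ekn] -> 14 lines: svede jzfw obfrf pvy ekn tsyf cqsgg hxwvl rryx lxcay mrokh guhb grx vlrq
Hunk 2: at line 1 remove [obfrf] add [sop,kuuvh,ahkkp] -> 16 lines: svede jzfw sop kuuvh ahkkp pvy ekn tsyf cqsgg hxwvl rryx lxcay mrokh guhb grx vlrq
Hunk 3: at line 10 remove [lxcay] add [mwj] -> 16 lines: svede jzfw sop kuuvh ahkkp pvy ekn tsyf cqsgg hxwvl rryx mwj mrokh guhb grx vlrq
Hunk 4: at line 6 remove [tsyf,cqsgg] add [vwebe,kilp,nyh] -> 17 lines: svede jzfw sop kuuvh ahkkp pvy ekn vwebe kilp nyh hxwvl rryx mwj mrokh guhb grx vlrq
Hunk 5: at line 3 remove [ahkkp,pvy,ekn] add [ssqhq] -> 15 lines: svede jzfw sop kuuvh ssqhq vwebe kilp nyh hxwvl rryx mwj mrokh guhb grx vlrq
Hunk 6: at line 11 remove [mrokh,guhb] add [jigtb,otuuu,hbvqo] -> 16 lines: svede jzfw sop kuuvh ssqhq vwebe kilp nyh hxwvl rryx mwj jigtb otuuu hbvqo grx vlrq

Answer: svede
jzfw
sop
kuuvh
ssqhq
vwebe
kilp
nyh
hxwvl
rryx
mwj
jigtb
otuuu
hbvqo
grx
vlrq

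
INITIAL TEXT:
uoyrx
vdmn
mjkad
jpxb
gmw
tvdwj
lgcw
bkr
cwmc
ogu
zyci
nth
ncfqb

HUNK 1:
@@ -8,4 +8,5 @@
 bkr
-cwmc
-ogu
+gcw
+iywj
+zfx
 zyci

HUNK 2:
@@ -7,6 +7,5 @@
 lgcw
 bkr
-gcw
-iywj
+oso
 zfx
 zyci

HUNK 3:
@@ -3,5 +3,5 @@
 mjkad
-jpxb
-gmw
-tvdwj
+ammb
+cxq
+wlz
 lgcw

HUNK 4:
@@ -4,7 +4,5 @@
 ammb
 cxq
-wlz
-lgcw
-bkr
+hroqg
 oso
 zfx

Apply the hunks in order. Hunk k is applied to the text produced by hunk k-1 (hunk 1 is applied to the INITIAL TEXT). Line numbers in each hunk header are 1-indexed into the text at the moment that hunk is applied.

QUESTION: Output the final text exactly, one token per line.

Hunk 1: at line 8 remove [cwmc,ogu] add [gcw,iywj,zfx] -> 14 lines: uoyrx vdmn mjkad jpxb gmw tvdwj lgcw bkr gcw iywj zfx zyci nth ncfqb
Hunk 2: at line 7 remove [gcw,iywj] add [oso] -> 13 lines: uoyrx vdmn mjkad jpxb gmw tvdwj lgcw bkr oso zfx zyci nth ncfqb
Hunk 3: at line 3 remove [jpxb,gmw,tvdwj] add [ammb,cxq,wlz] -> 13 lines: uoyrx vdmn mjkad ammb cxq wlz lgcw bkr oso zfx zyci nth ncfqb
Hunk 4: at line 4 remove [wlz,lgcw,bkr] add [hroqg] -> 11 lines: uoyrx vdmn mjkad ammb cxq hroqg oso zfx zyci nth ncfqb

Answer: uoyrx
vdmn
mjkad
ammb
cxq
hroqg
oso
zfx
zyci
nth
ncfqb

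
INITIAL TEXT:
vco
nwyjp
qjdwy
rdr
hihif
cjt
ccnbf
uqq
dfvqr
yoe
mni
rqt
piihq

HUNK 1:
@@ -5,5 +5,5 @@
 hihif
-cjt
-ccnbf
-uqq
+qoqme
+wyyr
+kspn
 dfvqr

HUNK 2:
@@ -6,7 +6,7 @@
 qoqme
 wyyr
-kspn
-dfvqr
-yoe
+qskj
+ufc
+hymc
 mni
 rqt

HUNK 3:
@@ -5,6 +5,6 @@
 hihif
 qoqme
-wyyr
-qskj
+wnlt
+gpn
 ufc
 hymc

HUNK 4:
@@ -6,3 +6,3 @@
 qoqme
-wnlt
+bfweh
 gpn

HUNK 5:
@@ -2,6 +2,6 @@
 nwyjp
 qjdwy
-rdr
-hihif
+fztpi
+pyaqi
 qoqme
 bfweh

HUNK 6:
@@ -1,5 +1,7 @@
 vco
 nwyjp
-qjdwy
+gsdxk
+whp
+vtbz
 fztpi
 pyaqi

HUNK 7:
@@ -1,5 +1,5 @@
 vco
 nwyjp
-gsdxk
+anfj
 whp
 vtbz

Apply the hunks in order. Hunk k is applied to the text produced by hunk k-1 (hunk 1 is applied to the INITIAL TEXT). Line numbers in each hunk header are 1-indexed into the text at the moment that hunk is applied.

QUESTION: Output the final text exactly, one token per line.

Answer: vco
nwyjp
anfj
whp
vtbz
fztpi
pyaqi
qoqme
bfweh
gpn
ufc
hymc
mni
rqt
piihq

Derivation:
Hunk 1: at line 5 remove [cjt,ccnbf,uqq] add [qoqme,wyyr,kspn] -> 13 lines: vco nwyjp qjdwy rdr hihif qoqme wyyr kspn dfvqr yoe mni rqt piihq
Hunk 2: at line 6 remove [kspn,dfvqr,yoe] add [qskj,ufc,hymc] -> 13 lines: vco nwyjp qjdwy rdr hihif qoqme wyyr qskj ufc hymc mni rqt piihq
Hunk 3: at line 5 remove [wyyr,qskj] add [wnlt,gpn] -> 13 lines: vco nwyjp qjdwy rdr hihif qoqme wnlt gpn ufc hymc mni rqt piihq
Hunk 4: at line 6 remove [wnlt] add [bfweh] -> 13 lines: vco nwyjp qjdwy rdr hihif qoqme bfweh gpn ufc hymc mni rqt piihq
Hunk 5: at line 2 remove [rdr,hihif] add [fztpi,pyaqi] -> 13 lines: vco nwyjp qjdwy fztpi pyaqi qoqme bfweh gpn ufc hymc mni rqt piihq
Hunk 6: at line 1 remove [qjdwy] add [gsdxk,whp,vtbz] -> 15 lines: vco nwyjp gsdxk whp vtbz fztpi pyaqi qoqme bfweh gpn ufc hymc mni rqt piihq
Hunk 7: at line 1 remove [gsdxk] add [anfj] -> 15 lines: vco nwyjp anfj whp vtbz fztpi pyaqi qoqme bfweh gpn ufc hymc mni rqt piihq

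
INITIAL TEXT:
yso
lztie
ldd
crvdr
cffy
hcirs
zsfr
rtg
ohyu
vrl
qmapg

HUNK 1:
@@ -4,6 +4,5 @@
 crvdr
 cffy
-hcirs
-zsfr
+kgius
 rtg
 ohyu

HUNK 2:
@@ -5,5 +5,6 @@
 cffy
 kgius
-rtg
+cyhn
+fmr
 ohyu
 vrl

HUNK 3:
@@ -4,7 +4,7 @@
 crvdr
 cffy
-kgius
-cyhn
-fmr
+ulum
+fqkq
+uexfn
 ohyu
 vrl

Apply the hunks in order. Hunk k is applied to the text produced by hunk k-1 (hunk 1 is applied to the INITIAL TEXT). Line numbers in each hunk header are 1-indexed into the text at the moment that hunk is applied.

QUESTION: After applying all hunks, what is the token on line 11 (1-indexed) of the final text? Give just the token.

Hunk 1: at line 4 remove [hcirs,zsfr] add [kgius] -> 10 lines: yso lztie ldd crvdr cffy kgius rtg ohyu vrl qmapg
Hunk 2: at line 5 remove [rtg] add [cyhn,fmr] -> 11 lines: yso lztie ldd crvdr cffy kgius cyhn fmr ohyu vrl qmapg
Hunk 3: at line 4 remove [kgius,cyhn,fmr] add [ulum,fqkq,uexfn] -> 11 lines: yso lztie ldd crvdr cffy ulum fqkq uexfn ohyu vrl qmapg
Final line 11: qmapg

Answer: qmapg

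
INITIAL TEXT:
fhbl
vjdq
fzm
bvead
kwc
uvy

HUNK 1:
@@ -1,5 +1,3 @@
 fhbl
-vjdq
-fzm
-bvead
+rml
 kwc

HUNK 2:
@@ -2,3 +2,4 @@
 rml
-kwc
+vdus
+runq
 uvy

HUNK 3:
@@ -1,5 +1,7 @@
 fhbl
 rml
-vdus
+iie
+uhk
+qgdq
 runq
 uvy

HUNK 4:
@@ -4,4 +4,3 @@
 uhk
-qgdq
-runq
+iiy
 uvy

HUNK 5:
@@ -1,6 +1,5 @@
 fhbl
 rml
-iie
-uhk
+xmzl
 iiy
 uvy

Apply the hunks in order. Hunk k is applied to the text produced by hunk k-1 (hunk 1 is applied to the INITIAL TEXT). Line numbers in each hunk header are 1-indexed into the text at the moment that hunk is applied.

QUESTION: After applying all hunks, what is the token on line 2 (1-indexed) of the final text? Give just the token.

Answer: rml

Derivation:
Hunk 1: at line 1 remove [vjdq,fzm,bvead] add [rml] -> 4 lines: fhbl rml kwc uvy
Hunk 2: at line 2 remove [kwc] add [vdus,runq] -> 5 lines: fhbl rml vdus runq uvy
Hunk 3: at line 1 remove [vdus] add [iie,uhk,qgdq] -> 7 lines: fhbl rml iie uhk qgdq runq uvy
Hunk 4: at line 4 remove [qgdq,runq] add [iiy] -> 6 lines: fhbl rml iie uhk iiy uvy
Hunk 5: at line 1 remove [iie,uhk] add [xmzl] -> 5 lines: fhbl rml xmzl iiy uvy
Final line 2: rml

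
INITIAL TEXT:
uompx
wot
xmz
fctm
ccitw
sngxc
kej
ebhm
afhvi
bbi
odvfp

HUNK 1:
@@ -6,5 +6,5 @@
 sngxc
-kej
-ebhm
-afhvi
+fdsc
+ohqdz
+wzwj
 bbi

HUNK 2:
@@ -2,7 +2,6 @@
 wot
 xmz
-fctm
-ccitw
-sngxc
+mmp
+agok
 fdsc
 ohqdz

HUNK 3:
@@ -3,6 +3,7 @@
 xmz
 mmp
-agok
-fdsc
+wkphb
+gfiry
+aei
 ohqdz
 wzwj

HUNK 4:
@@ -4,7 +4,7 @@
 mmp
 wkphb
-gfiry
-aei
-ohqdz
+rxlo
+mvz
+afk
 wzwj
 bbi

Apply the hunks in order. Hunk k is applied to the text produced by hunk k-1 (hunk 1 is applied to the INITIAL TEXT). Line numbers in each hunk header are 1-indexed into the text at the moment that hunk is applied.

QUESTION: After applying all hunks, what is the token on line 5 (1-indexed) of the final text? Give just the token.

Hunk 1: at line 6 remove [kej,ebhm,afhvi] add [fdsc,ohqdz,wzwj] -> 11 lines: uompx wot xmz fctm ccitw sngxc fdsc ohqdz wzwj bbi odvfp
Hunk 2: at line 2 remove [fctm,ccitw,sngxc] add [mmp,agok] -> 10 lines: uompx wot xmz mmp agok fdsc ohqdz wzwj bbi odvfp
Hunk 3: at line 3 remove [agok,fdsc] add [wkphb,gfiry,aei] -> 11 lines: uompx wot xmz mmp wkphb gfiry aei ohqdz wzwj bbi odvfp
Hunk 4: at line 4 remove [gfiry,aei,ohqdz] add [rxlo,mvz,afk] -> 11 lines: uompx wot xmz mmp wkphb rxlo mvz afk wzwj bbi odvfp
Final line 5: wkphb

Answer: wkphb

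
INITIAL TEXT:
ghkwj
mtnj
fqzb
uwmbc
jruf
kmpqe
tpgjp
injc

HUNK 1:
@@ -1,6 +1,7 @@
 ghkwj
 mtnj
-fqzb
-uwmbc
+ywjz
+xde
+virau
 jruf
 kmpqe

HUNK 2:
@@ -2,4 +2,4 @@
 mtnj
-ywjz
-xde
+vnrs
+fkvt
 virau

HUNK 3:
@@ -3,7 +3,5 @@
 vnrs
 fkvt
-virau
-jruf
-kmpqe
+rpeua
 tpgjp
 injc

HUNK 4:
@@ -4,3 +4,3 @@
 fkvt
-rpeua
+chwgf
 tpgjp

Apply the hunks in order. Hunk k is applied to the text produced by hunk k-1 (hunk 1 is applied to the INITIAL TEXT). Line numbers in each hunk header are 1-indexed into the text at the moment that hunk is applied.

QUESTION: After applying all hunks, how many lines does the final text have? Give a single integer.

Answer: 7

Derivation:
Hunk 1: at line 1 remove [fqzb,uwmbc] add [ywjz,xde,virau] -> 9 lines: ghkwj mtnj ywjz xde virau jruf kmpqe tpgjp injc
Hunk 2: at line 2 remove [ywjz,xde] add [vnrs,fkvt] -> 9 lines: ghkwj mtnj vnrs fkvt virau jruf kmpqe tpgjp injc
Hunk 3: at line 3 remove [virau,jruf,kmpqe] add [rpeua] -> 7 lines: ghkwj mtnj vnrs fkvt rpeua tpgjp injc
Hunk 4: at line 4 remove [rpeua] add [chwgf] -> 7 lines: ghkwj mtnj vnrs fkvt chwgf tpgjp injc
Final line count: 7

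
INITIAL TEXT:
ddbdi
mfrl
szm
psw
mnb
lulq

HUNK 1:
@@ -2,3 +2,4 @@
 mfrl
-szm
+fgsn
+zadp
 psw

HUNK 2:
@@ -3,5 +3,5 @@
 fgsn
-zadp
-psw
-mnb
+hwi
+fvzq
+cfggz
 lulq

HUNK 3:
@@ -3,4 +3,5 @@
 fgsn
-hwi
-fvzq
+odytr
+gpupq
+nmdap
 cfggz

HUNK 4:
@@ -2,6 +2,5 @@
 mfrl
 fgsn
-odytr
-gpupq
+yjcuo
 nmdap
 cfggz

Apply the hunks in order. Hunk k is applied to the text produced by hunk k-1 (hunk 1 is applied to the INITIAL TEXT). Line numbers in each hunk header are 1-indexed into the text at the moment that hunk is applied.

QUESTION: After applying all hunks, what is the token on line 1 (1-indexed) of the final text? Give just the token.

Answer: ddbdi

Derivation:
Hunk 1: at line 2 remove [szm] add [fgsn,zadp] -> 7 lines: ddbdi mfrl fgsn zadp psw mnb lulq
Hunk 2: at line 3 remove [zadp,psw,mnb] add [hwi,fvzq,cfggz] -> 7 lines: ddbdi mfrl fgsn hwi fvzq cfggz lulq
Hunk 3: at line 3 remove [hwi,fvzq] add [odytr,gpupq,nmdap] -> 8 lines: ddbdi mfrl fgsn odytr gpupq nmdap cfggz lulq
Hunk 4: at line 2 remove [odytr,gpupq] add [yjcuo] -> 7 lines: ddbdi mfrl fgsn yjcuo nmdap cfggz lulq
Final line 1: ddbdi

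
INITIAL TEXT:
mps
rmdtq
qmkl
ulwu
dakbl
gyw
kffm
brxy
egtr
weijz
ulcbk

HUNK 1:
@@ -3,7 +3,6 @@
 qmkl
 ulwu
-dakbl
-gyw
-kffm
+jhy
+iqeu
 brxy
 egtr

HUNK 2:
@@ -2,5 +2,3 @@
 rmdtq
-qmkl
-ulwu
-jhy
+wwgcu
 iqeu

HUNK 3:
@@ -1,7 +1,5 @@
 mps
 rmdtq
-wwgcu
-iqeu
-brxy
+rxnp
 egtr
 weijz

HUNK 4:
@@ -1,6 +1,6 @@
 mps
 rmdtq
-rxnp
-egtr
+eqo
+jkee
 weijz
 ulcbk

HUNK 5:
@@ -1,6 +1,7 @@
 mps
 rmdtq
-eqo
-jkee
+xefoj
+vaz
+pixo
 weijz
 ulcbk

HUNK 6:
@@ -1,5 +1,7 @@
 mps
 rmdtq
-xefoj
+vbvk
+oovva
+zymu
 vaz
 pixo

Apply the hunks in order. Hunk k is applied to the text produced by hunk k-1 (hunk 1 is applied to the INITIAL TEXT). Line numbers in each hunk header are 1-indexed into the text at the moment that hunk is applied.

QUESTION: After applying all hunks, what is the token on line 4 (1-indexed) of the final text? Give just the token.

Answer: oovva

Derivation:
Hunk 1: at line 3 remove [dakbl,gyw,kffm] add [jhy,iqeu] -> 10 lines: mps rmdtq qmkl ulwu jhy iqeu brxy egtr weijz ulcbk
Hunk 2: at line 2 remove [qmkl,ulwu,jhy] add [wwgcu] -> 8 lines: mps rmdtq wwgcu iqeu brxy egtr weijz ulcbk
Hunk 3: at line 1 remove [wwgcu,iqeu,brxy] add [rxnp] -> 6 lines: mps rmdtq rxnp egtr weijz ulcbk
Hunk 4: at line 1 remove [rxnp,egtr] add [eqo,jkee] -> 6 lines: mps rmdtq eqo jkee weijz ulcbk
Hunk 5: at line 1 remove [eqo,jkee] add [xefoj,vaz,pixo] -> 7 lines: mps rmdtq xefoj vaz pixo weijz ulcbk
Hunk 6: at line 1 remove [xefoj] add [vbvk,oovva,zymu] -> 9 lines: mps rmdtq vbvk oovva zymu vaz pixo weijz ulcbk
Final line 4: oovva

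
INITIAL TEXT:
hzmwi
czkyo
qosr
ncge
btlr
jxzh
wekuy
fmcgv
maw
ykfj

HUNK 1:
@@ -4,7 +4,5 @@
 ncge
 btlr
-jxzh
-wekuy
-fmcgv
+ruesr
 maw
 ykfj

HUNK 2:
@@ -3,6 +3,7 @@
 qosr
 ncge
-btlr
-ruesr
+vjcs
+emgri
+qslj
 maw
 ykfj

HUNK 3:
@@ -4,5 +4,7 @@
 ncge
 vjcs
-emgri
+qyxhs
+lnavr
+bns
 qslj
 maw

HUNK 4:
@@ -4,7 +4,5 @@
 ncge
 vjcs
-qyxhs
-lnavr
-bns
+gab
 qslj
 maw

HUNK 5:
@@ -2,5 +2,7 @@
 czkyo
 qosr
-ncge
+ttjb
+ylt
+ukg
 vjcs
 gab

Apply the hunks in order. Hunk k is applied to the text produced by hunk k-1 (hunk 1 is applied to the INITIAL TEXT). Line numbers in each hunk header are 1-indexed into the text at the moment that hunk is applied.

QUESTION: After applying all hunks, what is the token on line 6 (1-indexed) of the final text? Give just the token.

Answer: ukg

Derivation:
Hunk 1: at line 4 remove [jxzh,wekuy,fmcgv] add [ruesr] -> 8 lines: hzmwi czkyo qosr ncge btlr ruesr maw ykfj
Hunk 2: at line 3 remove [btlr,ruesr] add [vjcs,emgri,qslj] -> 9 lines: hzmwi czkyo qosr ncge vjcs emgri qslj maw ykfj
Hunk 3: at line 4 remove [emgri] add [qyxhs,lnavr,bns] -> 11 lines: hzmwi czkyo qosr ncge vjcs qyxhs lnavr bns qslj maw ykfj
Hunk 4: at line 4 remove [qyxhs,lnavr,bns] add [gab] -> 9 lines: hzmwi czkyo qosr ncge vjcs gab qslj maw ykfj
Hunk 5: at line 2 remove [ncge] add [ttjb,ylt,ukg] -> 11 lines: hzmwi czkyo qosr ttjb ylt ukg vjcs gab qslj maw ykfj
Final line 6: ukg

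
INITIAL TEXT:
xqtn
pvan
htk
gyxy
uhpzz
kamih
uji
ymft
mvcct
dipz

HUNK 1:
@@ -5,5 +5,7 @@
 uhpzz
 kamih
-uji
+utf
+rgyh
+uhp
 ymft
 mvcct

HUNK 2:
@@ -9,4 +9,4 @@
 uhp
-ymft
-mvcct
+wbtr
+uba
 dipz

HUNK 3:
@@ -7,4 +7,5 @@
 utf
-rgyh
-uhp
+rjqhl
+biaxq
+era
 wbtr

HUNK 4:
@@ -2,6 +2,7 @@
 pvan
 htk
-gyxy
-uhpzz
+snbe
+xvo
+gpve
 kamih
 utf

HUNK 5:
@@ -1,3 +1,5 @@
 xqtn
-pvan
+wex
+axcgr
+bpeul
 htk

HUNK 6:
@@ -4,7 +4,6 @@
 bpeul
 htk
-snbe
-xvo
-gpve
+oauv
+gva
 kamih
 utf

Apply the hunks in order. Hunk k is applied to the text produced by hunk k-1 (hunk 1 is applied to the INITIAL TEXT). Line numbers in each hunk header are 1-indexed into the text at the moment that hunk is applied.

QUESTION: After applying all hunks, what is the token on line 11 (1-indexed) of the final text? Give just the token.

Hunk 1: at line 5 remove [uji] add [utf,rgyh,uhp] -> 12 lines: xqtn pvan htk gyxy uhpzz kamih utf rgyh uhp ymft mvcct dipz
Hunk 2: at line 9 remove [ymft,mvcct] add [wbtr,uba] -> 12 lines: xqtn pvan htk gyxy uhpzz kamih utf rgyh uhp wbtr uba dipz
Hunk 3: at line 7 remove [rgyh,uhp] add [rjqhl,biaxq,era] -> 13 lines: xqtn pvan htk gyxy uhpzz kamih utf rjqhl biaxq era wbtr uba dipz
Hunk 4: at line 2 remove [gyxy,uhpzz] add [snbe,xvo,gpve] -> 14 lines: xqtn pvan htk snbe xvo gpve kamih utf rjqhl biaxq era wbtr uba dipz
Hunk 5: at line 1 remove [pvan] add [wex,axcgr,bpeul] -> 16 lines: xqtn wex axcgr bpeul htk snbe xvo gpve kamih utf rjqhl biaxq era wbtr uba dipz
Hunk 6: at line 4 remove [snbe,xvo,gpve] add [oauv,gva] -> 15 lines: xqtn wex axcgr bpeul htk oauv gva kamih utf rjqhl biaxq era wbtr uba dipz
Final line 11: biaxq

Answer: biaxq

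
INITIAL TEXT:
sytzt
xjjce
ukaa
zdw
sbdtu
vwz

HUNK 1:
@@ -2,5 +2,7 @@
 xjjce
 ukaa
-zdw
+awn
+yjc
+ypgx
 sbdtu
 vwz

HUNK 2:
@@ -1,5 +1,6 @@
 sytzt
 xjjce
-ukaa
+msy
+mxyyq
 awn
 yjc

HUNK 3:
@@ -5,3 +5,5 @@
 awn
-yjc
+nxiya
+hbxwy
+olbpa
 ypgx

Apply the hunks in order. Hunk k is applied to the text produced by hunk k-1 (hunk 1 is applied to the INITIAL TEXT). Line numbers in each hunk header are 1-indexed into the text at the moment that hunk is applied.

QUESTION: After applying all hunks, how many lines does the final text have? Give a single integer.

Answer: 11

Derivation:
Hunk 1: at line 2 remove [zdw] add [awn,yjc,ypgx] -> 8 lines: sytzt xjjce ukaa awn yjc ypgx sbdtu vwz
Hunk 2: at line 1 remove [ukaa] add [msy,mxyyq] -> 9 lines: sytzt xjjce msy mxyyq awn yjc ypgx sbdtu vwz
Hunk 3: at line 5 remove [yjc] add [nxiya,hbxwy,olbpa] -> 11 lines: sytzt xjjce msy mxyyq awn nxiya hbxwy olbpa ypgx sbdtu vwz
Final line count: 11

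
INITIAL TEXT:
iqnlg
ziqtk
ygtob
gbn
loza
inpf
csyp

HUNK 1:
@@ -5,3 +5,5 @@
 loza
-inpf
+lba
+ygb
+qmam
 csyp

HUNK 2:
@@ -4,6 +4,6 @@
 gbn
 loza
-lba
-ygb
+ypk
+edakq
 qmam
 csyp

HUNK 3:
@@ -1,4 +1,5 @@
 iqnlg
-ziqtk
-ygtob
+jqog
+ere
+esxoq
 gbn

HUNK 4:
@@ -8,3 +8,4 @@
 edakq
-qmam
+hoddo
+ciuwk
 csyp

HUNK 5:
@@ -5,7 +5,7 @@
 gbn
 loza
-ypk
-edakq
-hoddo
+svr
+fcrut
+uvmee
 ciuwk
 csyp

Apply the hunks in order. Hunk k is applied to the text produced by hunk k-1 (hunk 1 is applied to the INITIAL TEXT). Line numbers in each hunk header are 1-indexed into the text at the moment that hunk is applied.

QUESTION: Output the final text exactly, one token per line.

Answer: iqnlg
jqog
ere
esxoq
gbn
loza
svr
fcrut
uvmee
ciuwk
csyp

Derivation:
Hunk 1: at line 5 remove [inpf] add [lba,ygb,qmam] -> 9 lines: iqnlg ziqtk ygtob gbn loza lba ygb qmam csyp
Hunk 2: at line 4 remove [lba,ygb] add [ypk,edakq] -> 9 lines: iqnlg ziqtk ygtob gbn loza ypk edakq qmam csyp
Hunk 3: at line 1 remove [ziqtk,ygtob] add [jqog,ere,esxoq] -> 10 lines: iqnlg jqog ere esxoq gbn loza ypk edakq qmam csyp
Hunk 4: at line 8 remove [qmam] add [hoddo,ciuwk] -> 11 lines: iqnlg jqog ere esxoq gbn loza ypk edakq hoddo ciuwk csyp
Hunk 5: at line 5 remove [ypk,edakq,hoddo] add [svr,fcrut,uvmee] -> 11 lines: iqnlg jqog ere esxoq gbn loza svr fcrut uvmee ciuwk csyp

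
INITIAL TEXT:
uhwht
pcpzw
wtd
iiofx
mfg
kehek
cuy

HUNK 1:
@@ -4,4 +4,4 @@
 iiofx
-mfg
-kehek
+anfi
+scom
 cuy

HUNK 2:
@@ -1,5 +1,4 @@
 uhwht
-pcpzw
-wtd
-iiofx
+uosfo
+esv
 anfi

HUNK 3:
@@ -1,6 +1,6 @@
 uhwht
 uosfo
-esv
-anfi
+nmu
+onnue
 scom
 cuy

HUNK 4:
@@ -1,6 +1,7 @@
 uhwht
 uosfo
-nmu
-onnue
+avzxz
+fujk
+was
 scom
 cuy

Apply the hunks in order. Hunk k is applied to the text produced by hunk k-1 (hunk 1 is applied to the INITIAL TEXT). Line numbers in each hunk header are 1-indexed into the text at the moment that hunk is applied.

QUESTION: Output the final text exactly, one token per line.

Hunk 1: at line 4 remove [mfg,kehek] add [anfi,scom] -> 7 lines: uhwht pcpzw wtd iiofx anfi scom cuy
Hunk 2: at line 1 remove [pcpzw,wtd,iiofx] add [uosfo,esv] -> 6 lines: uhwht uosfo esv anfi scom cuy
Hunk 3: at line 1 remove [esv,anfi] add [nmu,onnue] -> 6 lines: uhwht uosfo nmu onnue scom cuy
Hunk 4: at line 1 remove [nmu,onnue] add [avzxz,fujk,was] -> 7 lines: uhwht uosfo avzxz fujk was scom cuy

Answer: uhwht
uosfo
avzxz
fujk
was
scom
cuy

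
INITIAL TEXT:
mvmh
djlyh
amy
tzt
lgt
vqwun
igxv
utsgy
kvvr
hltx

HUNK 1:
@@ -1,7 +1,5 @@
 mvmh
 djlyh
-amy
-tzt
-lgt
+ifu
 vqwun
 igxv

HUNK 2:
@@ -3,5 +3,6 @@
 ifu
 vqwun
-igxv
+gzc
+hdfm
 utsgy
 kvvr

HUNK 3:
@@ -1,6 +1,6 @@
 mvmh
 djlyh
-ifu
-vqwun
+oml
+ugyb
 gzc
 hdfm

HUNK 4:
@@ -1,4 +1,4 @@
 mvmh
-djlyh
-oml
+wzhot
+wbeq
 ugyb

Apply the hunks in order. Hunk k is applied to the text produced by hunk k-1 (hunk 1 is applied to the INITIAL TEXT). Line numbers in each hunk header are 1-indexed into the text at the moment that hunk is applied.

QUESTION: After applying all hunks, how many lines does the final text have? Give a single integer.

Answer: 9

Derivation:
Hunk 1: at line 1 remove [amy,tzt,lgt] add [ifu] -> 8 lines: mvmh djlyh ifu vqwun igxv utsgy kvvr hltx
Hunk 2: at line 3 remove [igxv] add [gzc,hdfm] -> 9 lines: mvmh djlyh ifu vqwun gzc hdfm utsgy kvvr hltx
Hunk 3: at line 1 remove [ifu,vqwun] add [oml,ugyb] -> 9 lines: mvmh djlyh oml ugyb gzc hdfm utsgy kvvr hltx
Hunk 4: at line 1 remove [djlyh,oml] add [wzhot,wbeq] -> 9 lines: mvmh wzhot wbeq ugyb gzc hdfm utsgy kvvr hltx
Final line count: 9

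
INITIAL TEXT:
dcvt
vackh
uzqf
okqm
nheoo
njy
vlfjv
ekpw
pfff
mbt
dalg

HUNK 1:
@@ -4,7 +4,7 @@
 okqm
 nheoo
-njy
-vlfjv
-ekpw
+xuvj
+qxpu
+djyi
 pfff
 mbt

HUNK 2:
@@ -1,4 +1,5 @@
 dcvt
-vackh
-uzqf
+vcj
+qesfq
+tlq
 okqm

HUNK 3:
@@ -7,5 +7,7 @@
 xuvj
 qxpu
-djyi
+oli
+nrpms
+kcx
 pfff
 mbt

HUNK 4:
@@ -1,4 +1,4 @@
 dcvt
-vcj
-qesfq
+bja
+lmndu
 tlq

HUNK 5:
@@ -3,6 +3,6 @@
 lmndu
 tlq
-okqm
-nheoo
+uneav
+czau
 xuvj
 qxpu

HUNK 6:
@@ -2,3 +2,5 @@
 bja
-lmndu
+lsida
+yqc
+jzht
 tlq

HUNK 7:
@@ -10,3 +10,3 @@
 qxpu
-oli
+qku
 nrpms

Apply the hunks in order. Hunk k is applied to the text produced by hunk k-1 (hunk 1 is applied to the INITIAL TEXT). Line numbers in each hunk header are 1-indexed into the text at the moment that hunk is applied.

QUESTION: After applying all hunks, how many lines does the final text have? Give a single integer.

Answer: 16

Derivation:
Hunk 1: at line 4 remove [njy,vlfjv,ekpw] add [xuvj,qxpu,djyi] -> 11 lines: dcvt vackh uzqf okqm nheoo xuvj qxpu djyi pfff mbt dalg
Hunk 2: at line 1 remove [vackh,uzqf] add [vcj,qesfq,tlq] -> 12 lines: dcvt vcj qesfq tlq okqm nheoo xuvj qxpu djyi pfff mbt dalg
Hunk 3: at line 7 remove [djyi] add [oli,nrpms,kcx] -> 14 lines: dcvt vcj qesfq tlq okqm nheoo xuvj qxpu oli nrpms kcx pfff mbt dalg
Hunk 4: at line 1 remove [vcj,qesfq] add [bja,lmndu] -> 14 lines: dcvt bja lmndu tlq okqm nheoo xuvj qxpu oli nrpms kcx pfff mbt dalg
Hunk 5: at line 3 remove [okqm,nheoo] add [uneav,czau] -> 14 lines: dcvt bja lmndu tlq uneav czau xuvj qxpu oli nrpms kcx pfff mbt dalg
Hunk 6: at line 2 remove [lmndu] add [lsida,yqc,jzht] -> 16 lines: dcvt bja lsida yqc jzht tlq uneav czau xuvj qxpu oli nrpms kcx pfff mbt dalg
Hunk 7: at line 10 remove [oli] add [qku] -> 16 lines: dcvt bja lsida yqc jzht tlq uneav czau xuvj qxpu qku nrpms kcx pfff mbt dalg
Final line count: 16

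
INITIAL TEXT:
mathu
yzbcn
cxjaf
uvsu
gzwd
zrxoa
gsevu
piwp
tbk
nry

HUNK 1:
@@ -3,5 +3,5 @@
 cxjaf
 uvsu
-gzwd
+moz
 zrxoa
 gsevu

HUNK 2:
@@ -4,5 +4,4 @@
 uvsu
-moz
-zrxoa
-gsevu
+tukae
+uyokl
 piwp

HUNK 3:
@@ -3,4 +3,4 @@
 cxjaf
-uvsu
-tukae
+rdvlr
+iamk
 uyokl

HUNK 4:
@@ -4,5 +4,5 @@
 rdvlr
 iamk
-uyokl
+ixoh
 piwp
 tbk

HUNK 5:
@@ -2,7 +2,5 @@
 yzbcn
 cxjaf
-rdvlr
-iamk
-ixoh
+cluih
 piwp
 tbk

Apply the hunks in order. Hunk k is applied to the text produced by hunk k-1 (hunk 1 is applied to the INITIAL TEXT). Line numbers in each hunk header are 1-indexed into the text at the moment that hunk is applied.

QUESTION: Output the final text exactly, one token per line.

Hunk 1: at line 3 remove [gzwd] add [moz] -> 10 lines: mathu yzbcn cxjaf uvsu moz zrxoa gsevu piwp tbk nry
Hunk 2: at line 4 remove [moz,zrxoa,gsevu] add [tukae,uyokl] -> 9 lines: mathu yzbcn cxjaf uvsu tukae uyokl piwp tbk nry
Hunk 3: at line 3 remove [uvsu,tukae] add [rdvlr,iamk] -> 9 lines: mathu yzbcn cxjaf rdvlr iamk uyokl piwp tbk nry
Hunk 4: at line 4 remove [uyokl] add [ixoh] -> 9 lines: mathu yzbcn cxjaf rdvlr iamk ixoh piwp tbk nry
Hunk 5: at line 2 remove [rdvlr,iamk,ixoh] add [cluih] -> 7 lines: mathu yzbcn cxjaf cluih piwp tbk nry

Answer: mathu
yzbcn
cxjaf
cluih
piwp
tbk
nry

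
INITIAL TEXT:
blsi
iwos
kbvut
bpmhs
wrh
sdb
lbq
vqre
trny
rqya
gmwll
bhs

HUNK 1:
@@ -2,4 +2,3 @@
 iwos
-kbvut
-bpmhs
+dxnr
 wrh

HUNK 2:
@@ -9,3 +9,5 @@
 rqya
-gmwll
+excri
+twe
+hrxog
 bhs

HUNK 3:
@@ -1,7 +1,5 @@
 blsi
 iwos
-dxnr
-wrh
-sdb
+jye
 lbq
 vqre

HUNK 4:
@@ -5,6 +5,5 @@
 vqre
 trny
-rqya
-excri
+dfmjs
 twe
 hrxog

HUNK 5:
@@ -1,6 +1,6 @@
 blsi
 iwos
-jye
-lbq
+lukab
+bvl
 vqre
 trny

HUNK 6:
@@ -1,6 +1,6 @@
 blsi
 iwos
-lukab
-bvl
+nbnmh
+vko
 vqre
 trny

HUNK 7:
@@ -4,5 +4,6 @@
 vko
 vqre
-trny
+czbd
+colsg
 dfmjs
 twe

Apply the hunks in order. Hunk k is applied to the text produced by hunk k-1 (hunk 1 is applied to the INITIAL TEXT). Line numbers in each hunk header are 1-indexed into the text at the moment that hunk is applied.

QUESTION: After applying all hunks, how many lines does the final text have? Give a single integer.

Hunk 1: at line 2 remove [kbvut,bpmhs] add [dxnr] -> 11 lines: blsi iwos dxnr wrh sdb lbq vqre trny rqya gmwll bhs
Hunk 2: at line 9 remove [gmwll] add [excri,twe,hrxog] -> 13 lines: blsi iwos dxnr wrh sdb lbq vqre trny rqya excri twe hrxog bhs
Hunk 3: at line 1 remove [dxnr,wrh,sdb] add [jye] -> 11 lines: blsi iwos jye lbq vqre trny rqya excri twe hrxog bhs
Hunk 4: at line 5 remove [rqya,excri] add [dfmjs] -> 10 lines: blsi iwos jye lbq vqre trny dfmjs twe hrxog bhs
Hunk 5: at line 1 remove [jye,lbq] add [lukab,bvl] -> 10 lines: blsi iwos lukab bvl vqre trny dfmjs twe hrxog bhs
Hunk 6: at line 1 remove [lukab,bvl] add [nbnmh,vko] -> 10 lines: blsi iwos nbnmh vko vqre trny dfmjs twe hrxog bhs
Hunk 7: at line 4 remove [trny] add [czbd,colsg] -> 11 lines: blsi iwos nbnmh vko vqre czbd colsg dfmjs twe hrxog bhs
Final line count: 11

Answer: 11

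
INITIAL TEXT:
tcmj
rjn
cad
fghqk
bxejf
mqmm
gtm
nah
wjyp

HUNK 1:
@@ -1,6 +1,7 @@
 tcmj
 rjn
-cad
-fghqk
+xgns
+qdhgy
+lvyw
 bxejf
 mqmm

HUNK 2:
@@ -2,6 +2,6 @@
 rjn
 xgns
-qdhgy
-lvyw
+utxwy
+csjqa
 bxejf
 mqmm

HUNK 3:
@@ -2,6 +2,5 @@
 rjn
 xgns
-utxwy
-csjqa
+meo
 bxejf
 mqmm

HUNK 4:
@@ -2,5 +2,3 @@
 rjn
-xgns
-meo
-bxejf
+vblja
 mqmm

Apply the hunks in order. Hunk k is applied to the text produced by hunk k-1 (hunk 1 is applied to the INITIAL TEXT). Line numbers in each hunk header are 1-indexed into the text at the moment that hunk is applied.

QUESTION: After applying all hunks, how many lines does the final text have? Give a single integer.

Hunk 1: at line 1 remove [cad,fghqk] add [xgns,qdhgy,lvyw] -> 10 lines: tcmj rjn xgns qdhgy lvyw bxejf mqmm gtm nah wjyp
Hunk 2: at line 2 remove [qdhgy,lvyw] add [utxwy,csjqa] -> 10 lines: tcmj rjn xgns utxwy csjqa bxejf mqmm gtm nah wjyp
Hunk 3: at line 2 remove [utxwy,csjqa] add [meo] -> 9 lines: tcmj rjn xgns meo bxejf mqmm gtm nah wjyp
Hunk 4: at line 2 remove [xgns,meo,bxejf] add [vblja] -> 7 lines: tcmj rjn vblja mqmm gtm nah wjyp
Final line count: 7

Answer: 7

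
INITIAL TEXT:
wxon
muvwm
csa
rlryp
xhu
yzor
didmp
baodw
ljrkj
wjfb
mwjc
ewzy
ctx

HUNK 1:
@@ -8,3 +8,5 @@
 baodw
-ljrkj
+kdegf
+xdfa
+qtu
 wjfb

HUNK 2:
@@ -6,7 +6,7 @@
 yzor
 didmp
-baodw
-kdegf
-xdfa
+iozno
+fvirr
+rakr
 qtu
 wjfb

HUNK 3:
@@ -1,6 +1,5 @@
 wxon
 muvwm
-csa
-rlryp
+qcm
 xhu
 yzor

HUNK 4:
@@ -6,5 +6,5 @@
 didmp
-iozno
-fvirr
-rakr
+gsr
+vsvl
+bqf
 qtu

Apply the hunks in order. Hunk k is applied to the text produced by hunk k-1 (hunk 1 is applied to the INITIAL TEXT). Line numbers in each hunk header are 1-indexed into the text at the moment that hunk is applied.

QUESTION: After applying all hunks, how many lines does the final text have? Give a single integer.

Answer: 14

Derivation:
Hunk 1: at line 8 remove [ljrkj] add [kdegf,xdfa,qtu] -> 15 lines: wxon muvwm csa rlryp xhu yzor didmp baodw kdegf xdfa qtu wjfb mwjc ewzy ctx
Hunk 2: at line 6 remove [baodw,kdegf,xdfa] add [iozno,fvirr,rakr] -> 15 lines: wxon muvwm csa rlryp xhu yzor didmp iozno fvirr rakr qtu wjfb mwjc ewzy ctx
Hunk 3: at line 1 remove [csa,rlryp] add [qcm] -> 14 lines: wxon muvwm qcm xhu yzor didmp iozno fvirr rakr qtu wjfb mwjc ewzy ctx
Hunk 4: at line 6 remove [iozno,fvirr,rakr] add [gsr,vsvl,bqf] -> 14 lines: wxon muvwm qcm xhu yzor didmp gsr vsvl bqf qtu wjfb mwjc ewzy ctx
Final line count: 14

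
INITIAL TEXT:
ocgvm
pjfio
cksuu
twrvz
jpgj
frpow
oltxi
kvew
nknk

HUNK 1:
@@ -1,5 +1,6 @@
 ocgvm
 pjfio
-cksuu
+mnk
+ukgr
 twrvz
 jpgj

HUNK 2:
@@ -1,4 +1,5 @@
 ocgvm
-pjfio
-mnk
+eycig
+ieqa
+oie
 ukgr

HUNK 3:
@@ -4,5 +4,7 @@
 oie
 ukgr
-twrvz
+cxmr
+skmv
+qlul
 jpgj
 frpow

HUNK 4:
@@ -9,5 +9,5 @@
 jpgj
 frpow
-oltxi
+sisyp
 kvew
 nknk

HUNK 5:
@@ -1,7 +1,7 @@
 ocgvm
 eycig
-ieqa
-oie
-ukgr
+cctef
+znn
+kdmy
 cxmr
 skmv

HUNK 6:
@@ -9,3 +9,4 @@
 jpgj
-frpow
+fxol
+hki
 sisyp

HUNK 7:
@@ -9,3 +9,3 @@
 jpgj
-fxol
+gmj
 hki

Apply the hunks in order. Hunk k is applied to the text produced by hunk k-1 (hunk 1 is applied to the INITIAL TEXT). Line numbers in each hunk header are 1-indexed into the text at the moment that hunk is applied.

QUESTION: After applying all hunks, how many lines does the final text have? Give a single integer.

Answer: 14

Derivation:
Hunk 1: at line 1 remove [cksuu] add [mnk,ukgr] -> 10 lines: ocgvm pjfio mnk ukgr twrvz jpgj frpow oltxi kvew nknk
Hunk 2: at line 1 remove [pjfio,mnk] add [eycig,ieqa,oie] -> 11 lines: ocgvm eycig ieqa oie ukgr twrvz jpgj frpow oltxi kvew nknk
Hunk 3: at line 4 remove [twrvz] add [cxmr,skmv,qlul] -> 13 lines: ocgvm eycig ieqa oie ukgr cxmr skmv qlul jpgj frpow oltxi kvew nknk
Hunk 4: at line 9 remove [oltxi] add [sisyp] -> 13 lines: ocgvm eycig ieqa oie ukgr cxmr skmv qlul jpgj frpow sisyp kvew nknk
Hunk 5: at line 1 remove [ieqa,oie,ukgr] add [cctef,znn,kdmy] -> 13 lines: ocgvm eycig cctef znn kdmy cxmr skmv qlul jpgj frpow sisyp kvew nknk
Hunk 6: at line 9 remove [frpow] add [fxol,hki] -> 14 lines: ocgvm eycig cctef znn kdmy cxmr skmv qlul jpgj fxol hki sisyp kvew nknk
Hunk 7: at line 9 remove [fxol] add [gmj] -> 14 lines: ocgvm eycig cctef znn kdmy cxmr skmv qlul jpgj gmj hki sisyp kvew nknk
Final line count: 14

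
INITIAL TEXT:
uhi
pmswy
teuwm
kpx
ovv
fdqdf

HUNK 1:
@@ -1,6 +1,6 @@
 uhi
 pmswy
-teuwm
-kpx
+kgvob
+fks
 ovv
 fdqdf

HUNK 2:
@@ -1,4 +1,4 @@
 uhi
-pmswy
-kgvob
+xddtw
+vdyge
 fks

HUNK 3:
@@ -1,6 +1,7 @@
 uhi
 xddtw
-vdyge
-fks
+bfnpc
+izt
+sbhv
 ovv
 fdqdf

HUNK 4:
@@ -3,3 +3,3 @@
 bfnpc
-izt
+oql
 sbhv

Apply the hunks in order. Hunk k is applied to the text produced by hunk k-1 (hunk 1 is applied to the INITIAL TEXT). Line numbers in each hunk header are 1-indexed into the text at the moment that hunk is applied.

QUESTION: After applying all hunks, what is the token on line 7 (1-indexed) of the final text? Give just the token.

Hunk 1: at line 1 remove [teuwm,kpx] add [kgvob,fks] -> 6 lines: uhi pmswy kgvob fks ovv fdqdf
Hunk 2: at line 1 remove [pmswy,kgvob] add [xddtw,vdyge] -> 6 lines: uhi xddtw vdyge fks ovv fdqdf
Hunk 3: at line 1 remove [vdyge,fks] add [bfnpc,izt,sbhv] -> 7 lines: uhi xddtw bfnpc izt sbhv ovv fdqdf
Hunk 4: at line 3 remove [izt] add [oql] -> 7 lines: uhi xddtw bfnpc oql sbhv ovv fdqdf
Final line 7: fdqdf

Answer: fdqdf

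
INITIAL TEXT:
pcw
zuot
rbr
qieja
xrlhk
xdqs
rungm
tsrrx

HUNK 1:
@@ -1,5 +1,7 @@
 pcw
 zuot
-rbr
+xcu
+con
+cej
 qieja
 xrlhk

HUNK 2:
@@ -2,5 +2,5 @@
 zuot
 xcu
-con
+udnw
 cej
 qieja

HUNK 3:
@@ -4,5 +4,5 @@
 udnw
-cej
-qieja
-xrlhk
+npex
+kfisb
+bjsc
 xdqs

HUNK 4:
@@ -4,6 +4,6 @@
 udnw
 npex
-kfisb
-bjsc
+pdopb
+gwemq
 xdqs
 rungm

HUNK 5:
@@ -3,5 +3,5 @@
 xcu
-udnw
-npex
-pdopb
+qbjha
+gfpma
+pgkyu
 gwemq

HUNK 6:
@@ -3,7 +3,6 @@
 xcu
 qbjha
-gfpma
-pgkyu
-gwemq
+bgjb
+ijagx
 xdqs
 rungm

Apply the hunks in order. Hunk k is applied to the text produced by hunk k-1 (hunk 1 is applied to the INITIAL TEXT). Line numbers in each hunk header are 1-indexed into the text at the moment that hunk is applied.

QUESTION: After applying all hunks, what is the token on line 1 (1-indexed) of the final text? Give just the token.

Answer: pcw

Derivation:
Hunk 1: at line 1 remove [rbr] add [xcu,con,cej] -> 10 lines: pcw zuot xcu con cej qieja xrlhk xdqs rungm tsrrx
Hunk 2: at line 2 remove [con] add [udnw] -> 10 lines: pcw zuot xcu udnw cej qieja xrlhk xdqs rungm tsrrx
Hunk 3: at line 4 remove [cej,qieja,xrlhk] add [npex,kfisb,bjsc] -> 10 lines: pcw zuot xcu udnw npex kfisb bjsc xdqs rungm tsrrx
Hunk 4: at line 4 remove [kfisb,bjsc] add [pdopb,gwemq] -> 10 lines: pcw zuot xcu udnw npex pdopb gwemq xdqs rungm tsrrx
Hunk 5: at line 3 remove [udnw,npex,pdopb] add [qbjha,gfpma,pgkyu] -> 10 lines: pcw zuot xcu qbjha gfpma pgkyu gwemq xdqs rungm tsrrx
Hunk 6: at line 3 remove [gfpma,pgkyu,gwemq] add [bgjb,ijagx] -> 9 lines: pcw zuot xcu qbjha bgjb ijagx xdqs rungm tsrrx
Final line 1: pcw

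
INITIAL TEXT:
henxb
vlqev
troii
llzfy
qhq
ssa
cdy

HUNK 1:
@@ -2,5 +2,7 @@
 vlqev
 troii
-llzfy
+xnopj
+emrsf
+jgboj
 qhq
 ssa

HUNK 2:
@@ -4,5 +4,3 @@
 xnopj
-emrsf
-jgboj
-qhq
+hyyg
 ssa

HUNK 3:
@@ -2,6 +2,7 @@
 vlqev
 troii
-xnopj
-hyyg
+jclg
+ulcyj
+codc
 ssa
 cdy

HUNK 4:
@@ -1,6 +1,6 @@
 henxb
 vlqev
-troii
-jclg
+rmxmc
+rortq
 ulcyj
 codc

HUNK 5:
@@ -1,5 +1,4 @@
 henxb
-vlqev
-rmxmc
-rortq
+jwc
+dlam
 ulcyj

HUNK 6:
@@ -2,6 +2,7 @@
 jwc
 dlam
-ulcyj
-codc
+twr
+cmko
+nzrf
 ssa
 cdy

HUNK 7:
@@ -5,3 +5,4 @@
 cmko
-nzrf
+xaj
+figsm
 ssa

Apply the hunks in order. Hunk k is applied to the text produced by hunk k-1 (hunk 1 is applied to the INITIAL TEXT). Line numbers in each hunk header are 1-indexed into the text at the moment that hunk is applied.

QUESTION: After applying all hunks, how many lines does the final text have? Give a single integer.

Answer: 9

Derivation:
Hunk 1: at line 2 remove [llzfy] add [xnopj,emrsf,jgboj] -> 9 lines: henxb vlqev troii xnopj emrsf jgboj qhq ssa cdy
Hunk 2: at line 4 remove [emrsf,jgboj,qhq] add [hyyg] -> 7 lines: henxb vlqev troii xnopj hyyg ssa cdy
Hunk 3: at line 2 remove [xnopj,hyyg] add [jclg,ulcyj,codc] -> 8 lines: henxb vlqev troii jclg ulcyj codc ssa cdy
Hunk 4: at line 1 remove [troii,jclg] add [rmxmc,rortq] -> 8 lines: henxb vlqev rmxmc rortq ulcyj codc ssa cdy
Hunk 5: at line 1 remove [vlqev,rmxmc,rortq] add [jwc,dlam] -> 7 lines: henxb jwc dlam ulcyj codc ssa cdy
Hunk 6: at line 2 remove [ulcyj,codc] add [twr,cmko,nzrf] -> 8 lines: henxb jwc dlam twr cmko nzrf ssa cdy
Hunk 7: at line 5 remove [nzrf] add [xaj,figsm] -> 9 lines: henxb jwc dlam twr cmko xaj figsm ssa cdy
Final line count: 9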